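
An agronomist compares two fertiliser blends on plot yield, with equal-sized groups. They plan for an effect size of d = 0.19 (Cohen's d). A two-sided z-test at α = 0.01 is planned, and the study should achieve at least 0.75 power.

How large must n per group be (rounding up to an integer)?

Set Φ(δ − 2.576) = 0.75; then δ − 2.576 = Φ⁻¹(0.75) = 0.674, giving δ = 3.250.
(For δ > 0 the lower-tail rejection region contributes negligibly to power, so the one-term inversion is standard.)
δ = d·√(n/2) ⇒ n = 2(δ/d)² = 2 × (3.250 / 0.19)² = 585.29.
Rounding up, n = 586 per group.

n = 586 per group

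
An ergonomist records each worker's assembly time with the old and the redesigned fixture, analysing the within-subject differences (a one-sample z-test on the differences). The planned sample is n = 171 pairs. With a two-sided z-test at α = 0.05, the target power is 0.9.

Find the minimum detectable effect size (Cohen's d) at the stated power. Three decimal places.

d ≈ 0.248

Required noncentrality: δ = z_{0.025} + z_{0.10} = 1.960 + 1.282 = 3.242.
(Lower-tail contribution to power is negligible for δ > 0.)
δ = d·√n ⇒ d = δ/√n = 3.242/√171 = 0.2479.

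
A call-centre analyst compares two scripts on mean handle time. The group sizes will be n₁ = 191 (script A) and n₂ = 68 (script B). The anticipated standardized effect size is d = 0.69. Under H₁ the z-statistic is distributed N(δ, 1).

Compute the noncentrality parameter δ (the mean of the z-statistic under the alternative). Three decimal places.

δ ≈ 4.886

The noncentrality parameter scales effect size by the design's sample-size factor: δ = d / √(1/n₁ + 1/n₂) = 0.69 / √(1/191 + 1/68) = 4.8862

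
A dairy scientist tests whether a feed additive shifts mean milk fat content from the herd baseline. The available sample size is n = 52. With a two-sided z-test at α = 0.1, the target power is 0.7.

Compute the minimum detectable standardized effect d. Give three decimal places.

Need Φ(δ − 1.645) = 0.7, so δ = 1.645 + 0.524 = 2.169.
(Lower-tail contribution to power is negligible for δ > 0.)
δ = d·√n ⇒ d = δ/√n = 2.169/√52 = 0.3008.

d ≈ 0.301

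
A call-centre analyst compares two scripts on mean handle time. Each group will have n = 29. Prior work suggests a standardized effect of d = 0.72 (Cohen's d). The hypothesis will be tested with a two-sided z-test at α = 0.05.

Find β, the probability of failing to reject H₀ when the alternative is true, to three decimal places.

Noncentrality parameter: δ = d·√(n/2) = 0.72 × √(29/2) = 2.7417
Critical value for a two-sided test at α = 0.05: z_{α/2} = 1.960.
Power = Φ(δ − 1.960) + Φ(−δ − 1.960) = Φ(0.782) + Φ(-4.702) = 0.7828 + 0.0000 = 0.7828.
Type II error: β = 1 − power = 1 − 0.7828 = 0.2172.

β ≈ 0.217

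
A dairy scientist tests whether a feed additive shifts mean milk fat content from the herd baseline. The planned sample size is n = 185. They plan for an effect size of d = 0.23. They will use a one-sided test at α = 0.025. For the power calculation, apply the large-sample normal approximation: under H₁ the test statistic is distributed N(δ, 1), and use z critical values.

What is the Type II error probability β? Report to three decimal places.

β ≈ 0.121

Noncentrality parameter: δ = d·√n = 0.23 × √185 = 3.1283
Critical value for a one-sided test at α = 0.025: z_α = 1.960.
Power = Φ(δ − 1.960) = Φ(1.168) = 0.8787.
Type II error: β = 1 − power = 1 − 0.8787 = 0.1213.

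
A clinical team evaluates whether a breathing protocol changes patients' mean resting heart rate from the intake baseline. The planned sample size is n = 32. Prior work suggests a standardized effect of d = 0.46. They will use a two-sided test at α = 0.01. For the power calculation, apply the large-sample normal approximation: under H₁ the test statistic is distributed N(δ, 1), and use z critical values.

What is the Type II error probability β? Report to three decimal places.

β ≈ 0.489

Noncentrality parameter: δ = d·√n = 0.46 × √32 = 2.6022
Two-sided α = 0.01 → critical value z_{0.005} = 2.576.
Power = Φ(δ − 2.576) + Φ(−δ − 2.576) = Φ(0.026) + Φ(-5.178) = 0.5105 + 0.0000 = 0.5105.
Type II error: β = 1 − power = 1 − 0.5105 = 0.4895.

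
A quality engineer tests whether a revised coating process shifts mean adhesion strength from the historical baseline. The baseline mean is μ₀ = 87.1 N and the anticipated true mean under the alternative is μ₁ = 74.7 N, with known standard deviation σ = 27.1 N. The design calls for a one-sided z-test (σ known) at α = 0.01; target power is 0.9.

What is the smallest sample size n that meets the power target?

n = 63

Standardized effect: d = |μ₁ − μ₀| / σ = |74.7 − 87.1| / 27.1 = 0.4576
For power 0.9 need Φ(δ − z_{0.01}) = 0.9, so δ = z_{0.01} + z_{0.10} = 2.326 + 1.282 = 3.608.
δ = d·√n ⇒ n = (δ/d)² = (3.608 / 0.4576)² = 62.17.
Rounding up, n = 63.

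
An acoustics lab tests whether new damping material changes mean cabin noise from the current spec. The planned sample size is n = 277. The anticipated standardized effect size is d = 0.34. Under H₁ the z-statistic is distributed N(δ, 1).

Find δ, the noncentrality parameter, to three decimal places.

The noncentrality parameter scales effect size by the design's sample-size factor: δ = d·√n = 0.34 × √277 = 5.6587

δ ≈ 5.659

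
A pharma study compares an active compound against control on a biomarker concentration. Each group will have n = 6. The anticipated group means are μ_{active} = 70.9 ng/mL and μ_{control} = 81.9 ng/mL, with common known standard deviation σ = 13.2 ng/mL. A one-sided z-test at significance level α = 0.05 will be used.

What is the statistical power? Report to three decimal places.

Standardized effect: d = |μ_{active} − μ_{control}| / σ = |70.9 − 81.9| / 13.2 = 0.8333
Noncentrality parameter: δ = d·√(n/2) = 0.8333 × √(6/2) = 1.4434
One-sided α = 0.05 → critical value z_{0.05} = 1.645.
Power = Φ(δ − 1.645) = Φ(-0.201) = 0.4202.

Power ≈ 0.420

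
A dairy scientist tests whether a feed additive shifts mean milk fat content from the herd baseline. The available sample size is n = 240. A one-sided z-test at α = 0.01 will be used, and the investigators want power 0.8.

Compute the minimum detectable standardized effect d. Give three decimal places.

Required noncentrality: δ = z_{0.01} + z_{0.20} = 2.326 + 0.842 = 3.168.
δ = d·√n ⇒ d = δ/√n = 3.168/√240 = 0.2045.

d ≈ 0.204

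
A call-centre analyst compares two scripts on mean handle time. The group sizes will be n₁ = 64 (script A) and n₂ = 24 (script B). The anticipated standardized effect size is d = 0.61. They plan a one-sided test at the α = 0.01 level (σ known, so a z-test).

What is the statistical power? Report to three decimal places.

Power ≈ 0.588

Noncentrality parameter: δ = d / √(1/n₁ + 1/n₂) = 0.61 / √(1/64 + 1/24) = 2.5485
Critical value for a one-sided test at α = 0.01: z_α = 2.326.
Power = Φ(δ − 2.326) = Φ(0.222) = 0.5879.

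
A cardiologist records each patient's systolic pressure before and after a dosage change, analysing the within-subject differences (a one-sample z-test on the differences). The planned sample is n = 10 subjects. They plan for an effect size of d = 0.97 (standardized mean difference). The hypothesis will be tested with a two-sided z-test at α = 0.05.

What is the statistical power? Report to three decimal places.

Noncentrality parameter: δ = d·√n = 0.97 × √10 = 3.0674
Two-sided α = 0.05 → critical value z_{0.025} = 1.960.
Power = Φ(δ − 1.960) + Φ(−δ − 1.960) = Φ(1.107) + Φ(-5.027) = 0.8659 + 0.0000 = 0.8659.

Power ≈ 0.866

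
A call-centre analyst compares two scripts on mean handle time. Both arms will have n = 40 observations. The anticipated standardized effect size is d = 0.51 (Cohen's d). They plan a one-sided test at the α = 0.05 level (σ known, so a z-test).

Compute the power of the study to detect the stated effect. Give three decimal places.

Noncentrality parameter: δ = d·√(n/2) = 0.51 × √(40/2) = 2.2808
One-sided α = 0.05 → critical value z_{0.05} = 1.645.
Power = Φ(δ − 1.645) = Φ(0.636) = 0.7376.

Power ≈ 0.738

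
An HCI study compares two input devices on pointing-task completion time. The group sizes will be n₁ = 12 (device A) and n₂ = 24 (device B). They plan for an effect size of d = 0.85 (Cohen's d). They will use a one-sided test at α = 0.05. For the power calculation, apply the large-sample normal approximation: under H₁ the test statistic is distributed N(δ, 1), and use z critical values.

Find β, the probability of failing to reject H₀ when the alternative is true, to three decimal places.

Noncentrality parameter: δ = d / √(1/n₁ + 1/n₂) = 0.85 / √(1/12 + 1/24) = 2.4042
One-sided α = 0.05 → critical value z_{0.05} = 1.645.
Power = P(Z > 1.645 − δ) = Φ(0.759) = 0.7762.
Type II error: β = 1 − power = 1 − 0.7762 = 0.2238.

β ≈ 0.224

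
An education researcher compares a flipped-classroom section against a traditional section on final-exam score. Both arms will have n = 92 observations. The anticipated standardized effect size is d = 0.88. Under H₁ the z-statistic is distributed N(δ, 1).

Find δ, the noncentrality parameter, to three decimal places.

δ = d·√(n/2) = 0.88 × √(92/2) = 5.9685

δ ≈ 5.968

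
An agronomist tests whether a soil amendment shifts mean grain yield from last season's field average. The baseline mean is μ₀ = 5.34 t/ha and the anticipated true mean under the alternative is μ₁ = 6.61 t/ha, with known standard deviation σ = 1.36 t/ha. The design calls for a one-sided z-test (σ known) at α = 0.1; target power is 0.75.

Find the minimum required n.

Standardized effect: d = |μ₁ − μ₀| / σ = |6.61 − 5.34| / 1.36 = 0.9338
For power 0.75 need Φ(δ − z_{0.1}) = 0.75, so δ = z_{0.1} + z_{0.25} = 1.282 + 0.674 = 1.956.
δ = d·√n ⇒ n = (δ/d)² = (1.956 / 0.9338)² = 4.39.
Rounding up, n = 5.

n = 5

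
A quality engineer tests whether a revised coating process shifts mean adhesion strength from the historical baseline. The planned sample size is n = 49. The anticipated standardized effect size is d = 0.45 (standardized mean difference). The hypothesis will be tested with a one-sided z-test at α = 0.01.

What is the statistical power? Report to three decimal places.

Power ≈ 0.795

Noncentrality parameter: δ = d·√n = 0.45 × √49 = 3.1500
Critical value for a one-sided test at α = 0.01: z_α = 2.326.
Power = Φ(δ − 2.326) = Φ(0.824) = 0.7949.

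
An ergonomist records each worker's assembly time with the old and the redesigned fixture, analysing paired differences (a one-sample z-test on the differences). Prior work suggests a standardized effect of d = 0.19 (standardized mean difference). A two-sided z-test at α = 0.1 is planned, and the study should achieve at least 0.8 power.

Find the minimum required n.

Set Φ(δ − 1.645) = 0.8; then δ − 1.645 = Φ⁻¹(0.8) = 0.842, giving δ = 2.486.
(Ignoring the negligible lower-tail rejection probability gives the usual closed-form inversion.)
δ = d·√n ⇒ n = (δ/d)² = (2.486 / 0.19)² = 171.26.
Round up to the next whole unit.

n = 172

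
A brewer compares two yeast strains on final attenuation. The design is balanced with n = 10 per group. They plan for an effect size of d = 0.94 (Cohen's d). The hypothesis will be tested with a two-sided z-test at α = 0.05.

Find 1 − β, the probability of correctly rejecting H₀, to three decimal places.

Power ≈ 0.556

Noncentrality parameter: δ = d·√(n/2) = 0.94 × √(10/2) = 2.1019
Two-sided α = 0.05 → critical value z_{0.025} = 1.960.
Power = Φ(δ − 1.960) + Φ(−δ − 1.960) = Φ(0.142) + Φ(-4.062) = 0.5564 + 0.0000 = 0.5565.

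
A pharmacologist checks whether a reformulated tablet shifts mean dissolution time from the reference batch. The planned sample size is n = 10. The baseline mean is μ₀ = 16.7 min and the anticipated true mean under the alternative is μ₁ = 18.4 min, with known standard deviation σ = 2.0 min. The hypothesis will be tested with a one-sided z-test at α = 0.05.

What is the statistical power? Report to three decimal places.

Standardized effect: d = |μ₁ − μ₀| / σ = |18.4 − 16.7| / 2.0 = 0.8500
Noncentrality parameter: δ = d·√n = 0.8500 × √10 = 2.6879
Critical value for a one-sided test at α = 0.05: z_α = 1.645.
Power = Φ(δ − 1.645) = Φ(1.043) = 0.8515.

Power ≈ 0.852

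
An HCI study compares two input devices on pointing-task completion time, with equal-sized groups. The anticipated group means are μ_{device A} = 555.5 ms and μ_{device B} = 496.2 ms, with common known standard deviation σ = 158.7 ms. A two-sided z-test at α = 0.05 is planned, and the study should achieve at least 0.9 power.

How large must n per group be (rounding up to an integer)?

n = 151 per group

Standardized effect: d = |μ_{device A} − μ_{device B}| / σ = |555.5 − 496.2| / 158.7 = 0.3737
Set Φ(δ − 1.960) = 0.9; then δ − 1.960 = Φ⁻¹(0.9) = 1.282, giving δ = 3.242.
(The Φ(−δ − z_{α/2}) term is vanishingly small for δ > 0 and is dropped in the standard sample-size formula.)
δ = d·√(n/2) ⇒ n = 2(δ/d)² = 2 × (3.242 / 0.3737)² = 150.51.
Rounding up, n = 151 per group.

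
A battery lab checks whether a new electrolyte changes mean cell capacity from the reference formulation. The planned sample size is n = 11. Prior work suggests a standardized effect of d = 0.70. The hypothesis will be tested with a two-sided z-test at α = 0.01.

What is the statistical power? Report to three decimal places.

Noncentrality parameter: δ = d·√n = 0.70 × √11 = 2.3216
Critical value for a two-sided test at α = 0.01: z_{α/2} = 2.576.
Power = Φ(δ − 2.576) + Φ(−δ − 2.576) = Φ(-0.254) + Φ(-4.897) = 0.3997 + 0.0000 = 0.3997.

Power ≈ 0.400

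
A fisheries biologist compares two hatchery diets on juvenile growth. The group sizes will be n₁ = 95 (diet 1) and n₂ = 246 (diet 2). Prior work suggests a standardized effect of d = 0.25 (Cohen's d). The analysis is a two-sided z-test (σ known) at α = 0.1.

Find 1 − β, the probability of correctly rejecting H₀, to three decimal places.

Noncentrality parameter: λ = d / √(1/n₁ + 1/n₂) = 0.25 / √(1/95 + 1/246) = 2.0696
Critical value for a two-sided test at α = 0.1: z_{α/2} = 1.645.
Power = Φ(λ − 1.645) + Φ(−λ − 1.645) = Φ(0.425) + Φ(-3.714) = 0.6645 + 0.0001 = 0.6646.

Power ≈ 0.665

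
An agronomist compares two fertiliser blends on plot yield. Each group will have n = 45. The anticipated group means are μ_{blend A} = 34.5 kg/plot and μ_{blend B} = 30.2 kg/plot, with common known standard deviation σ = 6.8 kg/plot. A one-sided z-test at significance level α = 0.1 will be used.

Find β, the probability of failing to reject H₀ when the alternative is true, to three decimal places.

Standardized effect: d = |μ_{blend A} − μ_{blend B}| / σ = |34.5 − 30.2| / 6.8 = 0.6324
Noncentrality parameter: λ = d·√(n/2) = 0.6324 × √(45/2) = 2.9995
One-sided α = 0.1 → critical value z_{0.1} = 1.282.
Power = Φ(λ − 1.282) = Φ(1.718) = 0.9571.
Type II error: β = 1 − power = 1 − 0.9571 = 0.0429.

β ≈ 0.043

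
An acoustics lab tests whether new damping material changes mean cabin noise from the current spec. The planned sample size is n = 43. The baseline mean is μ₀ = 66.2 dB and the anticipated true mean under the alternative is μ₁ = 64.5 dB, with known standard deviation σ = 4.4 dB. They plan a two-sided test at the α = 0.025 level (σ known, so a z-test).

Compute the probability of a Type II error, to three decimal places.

Standardized effect: d = |μ₁ − μ₀| / σ = |64.5 − 66.2| / 4.4 = 0.3864
Noncentrality parameter: δ = d·√n = 0.3864 × √43 = 2.5336
Two-sided α = 0.025 → critical value z_{0.0125} = 2.241.
Power = Φ(δ − 2.241) + Φ(−δ − 2.241) = Φ(0.292) + Φ(-4.775) = 0.6149 + 0.0000 = 0.6149.
Type II error: β = 1 − power = 1 − 0.6149 = 0.3851.

β ≈ 0.385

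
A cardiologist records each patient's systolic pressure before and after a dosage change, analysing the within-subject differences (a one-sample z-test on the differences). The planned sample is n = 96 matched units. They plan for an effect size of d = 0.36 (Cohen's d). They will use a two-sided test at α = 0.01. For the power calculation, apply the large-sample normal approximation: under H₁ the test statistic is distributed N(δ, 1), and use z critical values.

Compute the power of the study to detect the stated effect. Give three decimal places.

Power ≈ 0.829

Noncentrality parameter: δ = d·√n = 0.36 × √96 = 3.5273
Two-sided α = 0.01 → critical value z_{0.005} = 2.576.
Power = Φ(δ − 2.576) + Φ(−δ − 2.576) = Φ(0.951) + Φ(-6.103) = 0.8293 + 0.0000 = 0.8293.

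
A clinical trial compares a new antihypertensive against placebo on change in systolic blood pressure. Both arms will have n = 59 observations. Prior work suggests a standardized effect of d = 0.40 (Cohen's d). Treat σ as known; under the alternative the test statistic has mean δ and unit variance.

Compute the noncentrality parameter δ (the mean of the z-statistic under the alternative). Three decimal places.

δ = d·√(n/2) = 0.40 × √(59/2) = 2.1726

δ ≈ 2.173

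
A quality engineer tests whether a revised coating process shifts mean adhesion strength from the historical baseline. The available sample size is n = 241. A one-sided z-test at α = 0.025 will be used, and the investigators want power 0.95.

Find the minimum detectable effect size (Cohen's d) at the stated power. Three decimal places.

Need Φ(δ − 1.960) = 0.95, so δ = 1.960 + 1.645 = 3.605.
δ = d·√n ⇒ d = δ/√n = 3.605/√241 = 0.2322.

d ≈ 0.232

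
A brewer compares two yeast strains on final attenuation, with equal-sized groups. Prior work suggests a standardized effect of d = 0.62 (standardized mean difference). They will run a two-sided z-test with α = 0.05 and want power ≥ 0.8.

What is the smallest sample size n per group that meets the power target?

For power 0.8 need Φ(δ − z_{0.025}) = 0.8, so δ = z_{0.025} + z_{0.20} = 1.960 + 0.842 = 2.802.
(Ignoring the negligible lower-tail rejection probability gives the usual closed-form inversion.)
δ = d·√(n/2) ⇒ n = 2(δ/d)² = 2 × (2.802 / 0.62)² = 40.84.
Rounding up, n = 41 per group.

n = 41 per group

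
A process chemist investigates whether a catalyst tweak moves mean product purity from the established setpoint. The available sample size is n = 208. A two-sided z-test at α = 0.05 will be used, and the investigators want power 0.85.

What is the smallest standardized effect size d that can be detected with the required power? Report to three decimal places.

d ≈ 0.208

Required noncentrality: δ = z_{0.025} + z_{0.15} = 1.960 + 1.036 = 2.996.
(Lower-tail contribution to power is negligible for δ > 0.)
δ = d·√n ⇒ d = δ/√n = 2.996/√208 = 0.2078.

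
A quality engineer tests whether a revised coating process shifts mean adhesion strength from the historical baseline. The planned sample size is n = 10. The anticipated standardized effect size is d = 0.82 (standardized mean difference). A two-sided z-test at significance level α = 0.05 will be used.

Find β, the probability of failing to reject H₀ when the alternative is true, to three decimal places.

Noncentrality parameter: λ = d·√n = 0.82 × √10 = 2.5931
Critical value for a two-sided test at α = 0.05: z_{α/2} = 1.960.
Power = Φ(λ − 1.960) + Φ(−λ − 1.960) = Φ(0.633) + Φ(-4.553) = 0.7367 + 0.0000 = 0.7367.
Type II error: β = 1 − power = 1 − 0.7367 = 0.2633.

β ≈ 0.263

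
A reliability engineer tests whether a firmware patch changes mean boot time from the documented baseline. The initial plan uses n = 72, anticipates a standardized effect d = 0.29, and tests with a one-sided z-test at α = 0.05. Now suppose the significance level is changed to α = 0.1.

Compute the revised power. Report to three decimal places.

δ = d·√n = 0.29 × √72 = 2.4607 (unchanged). New critical value: z_{0.1} = 1.282.
Revised power = P(Z > 1.282 − δ) = Φ(1.179) = 0.8808.

Power ≈ 0.881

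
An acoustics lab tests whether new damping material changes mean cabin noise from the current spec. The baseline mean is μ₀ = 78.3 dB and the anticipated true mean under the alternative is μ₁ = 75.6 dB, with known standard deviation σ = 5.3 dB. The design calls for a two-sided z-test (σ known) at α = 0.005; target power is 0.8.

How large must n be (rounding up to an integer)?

Standardized effect: d = |μ₁ − μ₀| / σ = |75.6 − 78.3| / 5.3 = 0.5094
For power 0.8 need Φ(δ − z_{0.0025}) = 0.8, so δ = z_{0.0025} + z_{0.20} = 2.807 + 0.842 = 3.649.
(For δ > 0 the lower-tail rejection region contributes negligibly to power, so the one-term inversion is standard.)
δ = d·√n ⇒ n = (δ/d)² = (3.649 / 0.5094)² = 51.30.
Rounding up, n = 52.

n = 52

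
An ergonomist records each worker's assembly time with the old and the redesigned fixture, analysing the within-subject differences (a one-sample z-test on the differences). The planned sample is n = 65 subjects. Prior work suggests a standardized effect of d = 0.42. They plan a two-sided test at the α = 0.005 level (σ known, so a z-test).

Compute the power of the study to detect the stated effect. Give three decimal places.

Noncentrality parameter: λ = d·√n = 0.42 × √65 = 3.3861
Two-sided α = 0.005 → critical value z_{0.0025} = 2.807.
Power = Φ(λ − 2.807) + Φ(−λ − 2.807) = Φ(0.579) + Φ(-6.193) = 0.7187 + 0.0000 = 0.7187.

Power ≈ 0.719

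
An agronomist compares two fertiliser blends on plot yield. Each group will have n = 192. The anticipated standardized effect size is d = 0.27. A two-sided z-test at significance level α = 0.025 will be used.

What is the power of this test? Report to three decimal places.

Power ≈ 0.657

Noncentrality parameter: λ = d·√(n/2) = 0.27 × √(192/2) = 2.6454
Critical value for a two-sided test at α = 0.025: z_{α/2} = 2.241.
Power = Φ(λ − 2.241) + Φ(−λ − 2.241) = Φ(0.404) + Φ(-4.887) = 0.6569 + 0.0000 = 0.6569.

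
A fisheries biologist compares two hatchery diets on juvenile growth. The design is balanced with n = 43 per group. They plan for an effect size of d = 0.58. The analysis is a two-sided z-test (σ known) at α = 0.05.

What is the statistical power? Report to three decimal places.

Noncentrality parameter: δ = d·√(n/2) = 0.58 × √(43/2) = 2.6893
Two-sided α = 0.05 → critical value z_{0.025} = 1.960.
Power = Φ(δ − 1.960) + Φ(−δ − 1.960) = Φ(0.729) + Φ(-4.649) = 0.7671 + 0.0000 = 0.7671.

Power ≈ 0.767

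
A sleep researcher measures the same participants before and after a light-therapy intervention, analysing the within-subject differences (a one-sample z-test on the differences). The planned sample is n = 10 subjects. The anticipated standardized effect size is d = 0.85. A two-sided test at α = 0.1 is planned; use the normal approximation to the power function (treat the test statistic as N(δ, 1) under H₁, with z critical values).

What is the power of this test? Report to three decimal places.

Noncentrality parameter: λ = d·√n = 0.85 × √10 = 2.6879
Critical value for a two-sided test at α = 0.1: z_{α/2} = 1.645.
Power = Φ(λ − 1.645) + Φ(−λ − 1.645) = Φ(1.043) + Φ(-4.333) = 0.8515 + 0.0000 = 0.8516.

Power ≈ 0.852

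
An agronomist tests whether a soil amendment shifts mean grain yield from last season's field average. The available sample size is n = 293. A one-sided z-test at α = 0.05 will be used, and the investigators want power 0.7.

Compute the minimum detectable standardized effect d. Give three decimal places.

Required noncentrality: δ = z_{0.05} + z_{0.30} = 1.645 + 0.524 = 2.169.
δ = d·√n ⇒ d = δ/√n = 2.169/√293 = 0.1267.

d ≈ 0.127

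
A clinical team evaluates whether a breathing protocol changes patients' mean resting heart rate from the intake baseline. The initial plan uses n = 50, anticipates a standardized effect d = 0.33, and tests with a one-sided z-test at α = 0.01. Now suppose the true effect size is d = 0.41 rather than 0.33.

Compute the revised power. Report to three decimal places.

With d = 0.41: δ = d·√n = 0.41 × √50 = 2.8991. Critical value z_{0.01} = 2.326.
Revised power = Φ(δ − 2.326) = Φ(0.573) = 0.7166.

Power ≈ 0.717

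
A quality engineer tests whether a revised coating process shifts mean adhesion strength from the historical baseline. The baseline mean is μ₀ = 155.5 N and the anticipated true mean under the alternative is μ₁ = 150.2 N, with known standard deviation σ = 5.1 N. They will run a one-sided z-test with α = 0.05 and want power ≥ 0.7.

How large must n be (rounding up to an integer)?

Standardized effect: d = |μ₁ − μ₀| / σ = |150.2 − 155.5| / 5.1 = 1.0392
For power 0.7 need Φ(δ − z_{0.05}) = 0.7, so δ = z_{0.05} + z_{0.30} = 1.645 + 0.524 = 2.169.
δ = d·√n ⇒ n = (δ/d)² = (2.169 / 1.0392)² = 4.36.
Rounding up, n = 5.

n = 5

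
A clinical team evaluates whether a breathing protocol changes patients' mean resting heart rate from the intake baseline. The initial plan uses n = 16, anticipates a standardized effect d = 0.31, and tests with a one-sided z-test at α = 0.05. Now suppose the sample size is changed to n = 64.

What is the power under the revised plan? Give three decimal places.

Power ≈ 0.798

With n = 64: δ = d·√n = 0.31 × √64 = 2.4800. Critical value z_{0.05} = 1.645.
Revised power = Φ(δ − 1.645) = Φ(0.835) = 0.7982.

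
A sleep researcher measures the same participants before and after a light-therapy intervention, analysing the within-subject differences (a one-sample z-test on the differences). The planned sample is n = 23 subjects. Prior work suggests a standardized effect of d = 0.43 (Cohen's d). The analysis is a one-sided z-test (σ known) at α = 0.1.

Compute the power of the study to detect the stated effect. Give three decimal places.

Noncentrality parameter: δ = d·√n = 0.43 × √23 = 2.0622
One-sided α = 0.1 → critical value z_{0.1} = 1.282.
Power = Φ(δ − 1.282) = Φ(0.781) = 0.7825.

Power ≈ 0.782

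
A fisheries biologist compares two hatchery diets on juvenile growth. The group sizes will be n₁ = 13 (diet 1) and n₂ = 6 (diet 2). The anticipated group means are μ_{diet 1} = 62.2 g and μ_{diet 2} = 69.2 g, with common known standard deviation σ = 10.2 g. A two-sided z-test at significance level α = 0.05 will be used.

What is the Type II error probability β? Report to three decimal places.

Standardized effect: d = |μ_{diet 1} − μ_{diet 2}| / σ = |62.2 − 69.2| / 10.2 = 0.6863
Noncentrality parameter: δ = d / √(1/n₁ + 1/n₂) = 0.6863 / √(1/13 + 1/6) = 1.3905
Two-sided α = 0.05 → critical value z_{0.025} = 1.960.
Power = Φ(δ − 1.960) + Φ(−δ − 1.960) = Φ(-0.569) + Φ(-3.350) = 0.2845 + 0.0004 = 0.2849.
Type II error: β = 1 − power = 1 − 0.2849 = 0.7151.

β ≈ 0.715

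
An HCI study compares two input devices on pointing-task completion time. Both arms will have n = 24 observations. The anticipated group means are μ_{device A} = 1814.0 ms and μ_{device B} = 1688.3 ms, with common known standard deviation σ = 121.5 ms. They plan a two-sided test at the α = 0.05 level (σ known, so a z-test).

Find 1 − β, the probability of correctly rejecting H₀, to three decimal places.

Power ≈ 0.948

Standardized effect: d = |μ_{device A} − μ_{device B}| / σ = |1814.0 − 1688.3| / 121.5 = 1.0346
Noncentrality parameter: δ = d·√(n/2) = 1.0346 × √(24/2) = 3.5838
Critical value for a two-sided test at α = 0.05: z_{α/2} = 1.960.
Power = Φ(δ − 1.960) + Φ(−δ − 1.960) = Φ(1.624) + Φ(-5.544) = 0.9478 + 0.0000 = 0.9478.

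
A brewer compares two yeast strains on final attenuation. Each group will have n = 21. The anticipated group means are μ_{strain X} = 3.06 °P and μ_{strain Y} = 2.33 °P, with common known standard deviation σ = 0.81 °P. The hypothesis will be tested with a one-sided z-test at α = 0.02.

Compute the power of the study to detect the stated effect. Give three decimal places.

Power ≈ 0.807

Standardized effect: d = |μ_{strain X} − μ_{strain Y}| / σ = |3.06 − 2.33| / 0.81 = 0.9012
Noncentrality parameter: δ = d·√(n/2) = 0.9012 × √(21/2) = 2.9203
Critical value for a one-sided test at α = 0.02: z_α = 2.054.
Power = Φ(δ − 2.054) = Φ(0.867) = 0.8069.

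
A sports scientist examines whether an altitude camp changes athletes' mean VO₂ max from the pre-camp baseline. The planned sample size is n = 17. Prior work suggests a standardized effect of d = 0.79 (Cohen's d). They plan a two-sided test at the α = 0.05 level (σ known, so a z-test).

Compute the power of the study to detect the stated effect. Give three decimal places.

Power ≈ 0.903

Noncentrality parameter: δ = d·√n = 0.79 × √17 = 3.2573
Two-sided α = 0.05 → critical value z_{0.025} = 1.960.
Power = Φ(δ − 1.960) + Φ(−δ − 1.960) = Φ(1.297) + Φ(-5.217) = 0.9027 + 0.0000 = 0.9027.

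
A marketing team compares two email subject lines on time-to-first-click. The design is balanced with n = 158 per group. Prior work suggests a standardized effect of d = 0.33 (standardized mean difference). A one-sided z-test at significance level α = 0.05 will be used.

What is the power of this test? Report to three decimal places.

Noncentrality parameter: δ = d·√(n/2) = 0.33 × √(158/2) = 2.9331
One-sided α = 0.05 → critical value z_{0.05} = 1.645.
Power = Φ(δ − 1.645) = Φ(1.288) = 0.9012.

Power ≈ 0.901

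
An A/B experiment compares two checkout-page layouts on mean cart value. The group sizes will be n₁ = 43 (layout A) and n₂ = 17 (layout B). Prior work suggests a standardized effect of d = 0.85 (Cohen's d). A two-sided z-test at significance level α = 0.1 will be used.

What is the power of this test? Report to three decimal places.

Noncentrality parameter: δ = d / √(1/n₁ + 1/n₂) = 0.85 / √(1/43 + 1/17) = 2.9669
Critical value for a two-sided test at α = 0.1: z_{α/2} = 1.645.
Power = Φ(δ − 1.645) + Φ(−δ − 1.645) = Φ(1.322) + Φ(-4.612) = 0.9069 + 0.0000 = 0.9069.

Power ≈ 0.907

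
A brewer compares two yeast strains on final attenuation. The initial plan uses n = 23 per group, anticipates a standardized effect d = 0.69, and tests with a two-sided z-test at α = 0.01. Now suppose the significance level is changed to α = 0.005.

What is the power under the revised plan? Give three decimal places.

Power ≈ 0.320

δ = d·√(n/2) = 0.69 × √(23/2) = 2.3399 (unchanged). New critical value: z_{0.0025} = 2.807.
Revised power = Φ(δ − 2.807) + Φ(−δ − 2.807) = Φ(-0.467) + Φ(-5.147) = 0.3202 + 0.0000 = 0.3202.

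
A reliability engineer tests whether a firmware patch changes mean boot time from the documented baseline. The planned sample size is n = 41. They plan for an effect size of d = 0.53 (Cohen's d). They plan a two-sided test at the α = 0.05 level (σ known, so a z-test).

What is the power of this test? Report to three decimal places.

Power ≈ 0.924

Noncentrality parameter: δ = d·√n = 0.53 × √41 = 3.3937
Critical value for a two-sided test at α = 0.05: z_{α/2} = 1.960.
Power = Φ(δ − 1.960) + Φ(−δ − 1.960) = Φ(1.434) + Φ(-5.354) = 0.9242 + 0.0000 = 0.9242.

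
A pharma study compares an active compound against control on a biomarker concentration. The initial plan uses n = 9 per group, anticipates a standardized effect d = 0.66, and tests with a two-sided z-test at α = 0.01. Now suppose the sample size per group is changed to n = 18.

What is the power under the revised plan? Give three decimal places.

Power ≈ 0.276

With n = 18 per group: δ = d·√(n/2) = 0.66 × √(18/2) = 1.9800. Critical value z_{0.005} = 2.576.
Revised power = Φ(δ − 2.576) + Φ(−δ − 2.576) = Φ(-0.596) + Φ(-4.556) = 0.2756 + 0.0000 = 0.2756.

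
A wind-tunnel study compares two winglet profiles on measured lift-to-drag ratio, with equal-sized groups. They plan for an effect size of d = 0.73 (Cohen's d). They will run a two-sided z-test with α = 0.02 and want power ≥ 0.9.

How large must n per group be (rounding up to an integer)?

Set Φ(δ − 2.326) = 0.9; then δ − 2.326 = Φ⁻¹(0.9) = 1.282, giving δ = 3.608.
(Ignoring the negligible lower-tail rejection probability gives the usual closed-form inversion.)
δ = d·√(n/2) ⇒ n = 2(δ/d)² = 2 × (3.608 / 0.73)² = 48.85.
Round up to the next whole unit.

n = 49 per group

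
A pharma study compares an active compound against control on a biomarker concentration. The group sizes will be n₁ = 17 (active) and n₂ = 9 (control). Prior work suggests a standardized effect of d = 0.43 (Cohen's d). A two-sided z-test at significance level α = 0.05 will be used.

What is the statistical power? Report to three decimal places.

Power ≈ 0.181

Noncentrality parameter: δ = d / √(1/n₁ + 1/n₂) = 0.43 / √(1/17 + 1/9) = 1.0431
Critical value for a two-sided test at α = 0.05: z_{α/2} = 1.960.
Power = Φ(δ − 1.960) + Φ(−δ − 1.960) = Φ(-0.917) + Φ(-3.003) = 0.1796 + 0.0013 = 0.1809.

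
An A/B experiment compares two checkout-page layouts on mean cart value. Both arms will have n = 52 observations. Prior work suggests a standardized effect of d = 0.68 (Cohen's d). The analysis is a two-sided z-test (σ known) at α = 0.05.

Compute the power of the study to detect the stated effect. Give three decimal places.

Power ≈ 0.934

Noncentrality parameter: δ = d·√(n/2) = 0.68 × √(52/2) = 3.4673
Two-sided α = 0.05 → critical value z_{0.025} = 1.960.
Power = Φ(δ − 1.960) + Φ(−δ − 1.960) = Φ(1.507) + Φ(-5.427) = 0.9341 + 0.0000 = 0.9341.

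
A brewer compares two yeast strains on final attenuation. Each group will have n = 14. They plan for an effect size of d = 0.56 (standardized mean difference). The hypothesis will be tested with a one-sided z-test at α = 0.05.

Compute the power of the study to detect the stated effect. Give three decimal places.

Noncentrality parameter: δ = d·√(n/2) = 0.56 × √(14/2) = 1.4816
Critical value for a one-sided test at α = 0.05: z_α = 1.645.
Power = P(Z > 1.645 − δ) = Φ(-0.163) = 0.4352.

Power ≈ 0.435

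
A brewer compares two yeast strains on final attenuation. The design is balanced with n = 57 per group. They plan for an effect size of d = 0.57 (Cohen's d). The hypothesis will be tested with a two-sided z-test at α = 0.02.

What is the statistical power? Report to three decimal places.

Power ≈ 0.763

Noncentrality parameter: δ = d·√(n/2) = 0.57 × √(57/2) = 3.0430
Two-sided α = 0.02 → critical value z_{0.01} = 2.326.
Power = Φ(δ − 2.326) + Φ(−δ − 2.326) = Φ(0.717) + Φ(-5.369) = 0.7632 + 0.0000 = 0.7632.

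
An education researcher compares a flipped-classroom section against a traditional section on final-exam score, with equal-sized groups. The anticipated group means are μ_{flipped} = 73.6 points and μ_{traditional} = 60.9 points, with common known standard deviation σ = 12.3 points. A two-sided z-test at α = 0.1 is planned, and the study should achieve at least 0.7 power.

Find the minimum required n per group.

n = 9 per group

Standardized effect: d = |μ_{flipped} − μ_{traditional}| / σ = |73.6 − 60.9| / 12.3 = 1.0325
Set Φ(δ − 1.645) = 0.7; then δ − 1.645 = Φ⁻¹(0.7) = 0.524, giving δ = 2.169.
(Ignoring the negligible lower-tail rejection probability gives the usual closed-form inversion.)
δ = d·√(n/2) ⇒ n = 2(δ/d)² = 2 × (2.169 / 1.0325)² = 8.83.
Round up to the next whole unit.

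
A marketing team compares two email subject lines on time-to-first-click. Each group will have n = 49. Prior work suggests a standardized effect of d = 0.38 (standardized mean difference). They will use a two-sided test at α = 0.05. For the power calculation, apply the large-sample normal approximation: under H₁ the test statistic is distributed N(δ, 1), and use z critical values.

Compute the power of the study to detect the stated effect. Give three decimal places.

Noncentrality parameter: δ = d·√(n/2) = 0.38 × √(49/2) = 1.8809
Critical value for a two-sided test at α = 0.05: z_{α/2} = 1.960.
Power = Φ(δ − 1.960) + Φ(−δ − 1.960) = Φ(-0.079) + Φ(-3.841) = 0.4685 + 0.0001 = 0.4686.

Power ≈ 0.469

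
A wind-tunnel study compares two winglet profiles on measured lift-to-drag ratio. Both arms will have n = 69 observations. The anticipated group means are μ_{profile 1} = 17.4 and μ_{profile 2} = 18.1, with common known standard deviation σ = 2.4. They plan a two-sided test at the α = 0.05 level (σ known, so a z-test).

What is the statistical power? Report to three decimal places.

Standardized effect: d = |μ_{profile 1} − μ_{profile 2}| / σ = |17.4 − 18.1| / 2.4 = 0.2917
Noncentrality parameter: δ = d·√(n/2) = 0.2917 × √(69/2) = 1.7132
Two-sided α = 0.05 → critical value z_{0.025} = 1.960.
Power = Φ(δ − 1.960) + Φ(−δ − 1.960) = Φ(-0.247) + Φ(-3.673) = 0.4025 + 0.0001 = 0.4026.

Power ≈ 0.403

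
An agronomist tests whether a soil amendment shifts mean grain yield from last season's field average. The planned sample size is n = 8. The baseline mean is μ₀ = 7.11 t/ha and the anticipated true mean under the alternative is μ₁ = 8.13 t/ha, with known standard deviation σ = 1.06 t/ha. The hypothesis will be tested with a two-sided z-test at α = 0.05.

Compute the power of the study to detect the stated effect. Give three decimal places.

Standardized effect: d = |μ₁ − μ₀| / σ = |8.13 − 7.11| / 1.06 = 0.9623
Noncentrality parameter: δ = d·√n = 0.9623 × √8 = 2.7217
Two-sided α = 0.05 → critical value z_{0.025} = 1.960.
Power = Φ(δ − 1.960) + Φ(−δ − 1.960) = Φ(0.762) + Φ(-4.682) = 0.7769 + 0.0000 = 0.7769.

Power ≈ 0.777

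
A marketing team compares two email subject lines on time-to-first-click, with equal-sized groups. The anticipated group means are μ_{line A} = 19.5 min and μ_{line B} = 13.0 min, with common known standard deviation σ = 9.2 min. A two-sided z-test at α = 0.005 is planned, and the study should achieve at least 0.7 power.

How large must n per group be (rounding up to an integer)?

n = 45 per group

Standardized effect: d = |μ_{line A} − μ_{line B}| / σ = |19.5 − 13.0| / 9.2 = 0.7065
For power 0.7 need Φ(δ − z_{0.0025}) = 0.7, so δ = z_{0.0025} + z_{0.30} = 2.807 + 0.524 = 3.331.
(Ignoring the negligible lower-tail rejection probability gives the usual closed-form inversion.)
δ = d·√(n/2) ⇒ n = 2(δ/d)² = 2 × (3.331 / 0.7065)² = 44.47.
Rounding up, n = 45 per group.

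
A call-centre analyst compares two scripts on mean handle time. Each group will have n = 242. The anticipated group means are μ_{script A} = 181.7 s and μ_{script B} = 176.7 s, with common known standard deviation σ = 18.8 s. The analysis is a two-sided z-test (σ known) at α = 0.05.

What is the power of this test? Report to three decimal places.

Standardized effect: d = |μ_{script A} − μ_{script B}| / σ = |181.7 − 176.7| / 18.8 = 0.2660
Noncentrality parameter: δ = d·√(n/2) = 0.2660 × √(242/2) = 2.9255
Two-sided α = 0.05 → critical value z_{0.025} = 1.960.
Power = Φ(δ − 1.960) + Φ(−δ − 1.960) = Φ(0.966) + Φ(-4.885) = 0.8329 + 0.0000 = 0.8329.

Power ≈ 0.833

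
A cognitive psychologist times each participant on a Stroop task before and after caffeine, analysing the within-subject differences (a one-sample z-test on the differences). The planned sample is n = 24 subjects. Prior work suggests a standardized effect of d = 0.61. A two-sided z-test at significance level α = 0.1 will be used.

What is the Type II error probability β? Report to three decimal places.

Noncentrality parameter: δ = d·√n = 0.61 × √24 = 2.9884
Two-sided α = 0.1 → critical value z_{0.05} = 1.645.
Power = Φ(δ − 1.645) + Φ(−δ − 1.645) = Φ(1.344) + Φ(-4.633) = 0.9104 + 0.0000 = 0.9105.
Type II error: β = 1 − power = 1 − 0.9105 = 0.0895.

β ≈ 0.090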